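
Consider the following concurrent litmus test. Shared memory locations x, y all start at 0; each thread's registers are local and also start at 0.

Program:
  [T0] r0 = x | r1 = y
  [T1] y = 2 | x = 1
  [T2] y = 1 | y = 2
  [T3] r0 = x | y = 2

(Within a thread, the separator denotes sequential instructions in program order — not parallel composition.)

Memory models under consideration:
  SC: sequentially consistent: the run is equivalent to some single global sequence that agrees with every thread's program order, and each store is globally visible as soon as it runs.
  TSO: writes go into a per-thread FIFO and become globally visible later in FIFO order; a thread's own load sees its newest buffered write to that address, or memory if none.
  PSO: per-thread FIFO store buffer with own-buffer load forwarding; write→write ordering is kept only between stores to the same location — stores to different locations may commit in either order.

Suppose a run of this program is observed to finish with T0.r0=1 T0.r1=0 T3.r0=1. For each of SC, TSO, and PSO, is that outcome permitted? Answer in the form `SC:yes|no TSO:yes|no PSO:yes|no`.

SC:no TSO:no PSO:yes

outcome vector order: (T0.r0,T0.r1,T3.r0)
under SC → 000, 001, 010, 011, 020, 021, 110, 111, 120, 121
under TSO → 000, 001, 010, 011, 020, 021, 110, 111, 120, 121
under PSO → 000, 001, 010, 011, 020, 021, 100, 101, 110, 111, 120, 121
target 101 ∈ {PSO}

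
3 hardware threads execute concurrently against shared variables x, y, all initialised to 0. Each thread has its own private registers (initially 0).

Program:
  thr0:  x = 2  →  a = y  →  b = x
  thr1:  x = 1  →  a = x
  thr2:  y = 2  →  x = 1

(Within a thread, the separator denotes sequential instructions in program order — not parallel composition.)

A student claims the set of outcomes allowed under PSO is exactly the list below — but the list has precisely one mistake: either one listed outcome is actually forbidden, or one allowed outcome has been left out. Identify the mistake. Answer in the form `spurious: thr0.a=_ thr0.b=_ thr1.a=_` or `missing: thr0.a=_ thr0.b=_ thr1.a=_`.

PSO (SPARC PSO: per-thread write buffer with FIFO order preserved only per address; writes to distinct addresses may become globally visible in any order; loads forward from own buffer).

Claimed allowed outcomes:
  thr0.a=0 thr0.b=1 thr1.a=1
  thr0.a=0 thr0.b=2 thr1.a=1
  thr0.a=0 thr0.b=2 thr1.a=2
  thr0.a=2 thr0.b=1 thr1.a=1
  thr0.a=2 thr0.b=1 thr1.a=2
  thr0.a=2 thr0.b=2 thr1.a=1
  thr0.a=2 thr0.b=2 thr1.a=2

outcome vector order: (thr0.a,thr0.b,thr1.a)
under PSO → (0,1,1); (0,1,2); (0,2,1); (0,2,2); (2,1,1); (2,1,2); (2,2,1); (2,2,2)
PSO∖claimed = {(0,1,2)}

missing: thr0.a=0 thr0.b=1 thr1.a=2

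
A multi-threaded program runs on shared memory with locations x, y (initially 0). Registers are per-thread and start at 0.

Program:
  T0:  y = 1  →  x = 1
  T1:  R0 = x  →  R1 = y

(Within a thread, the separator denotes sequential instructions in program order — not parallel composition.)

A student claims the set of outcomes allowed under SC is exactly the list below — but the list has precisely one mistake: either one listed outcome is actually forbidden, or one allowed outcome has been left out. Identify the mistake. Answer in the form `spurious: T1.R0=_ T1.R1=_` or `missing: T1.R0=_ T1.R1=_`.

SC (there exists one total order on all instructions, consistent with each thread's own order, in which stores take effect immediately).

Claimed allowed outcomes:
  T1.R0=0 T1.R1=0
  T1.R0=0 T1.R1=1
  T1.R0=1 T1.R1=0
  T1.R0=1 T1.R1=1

outcome vector order: (T1.R0,T1.R1)
SC: 3 outcomes — {00 01 11}
claimed∖SC = {10}

spurious: T1.R0=1 T1.R1=0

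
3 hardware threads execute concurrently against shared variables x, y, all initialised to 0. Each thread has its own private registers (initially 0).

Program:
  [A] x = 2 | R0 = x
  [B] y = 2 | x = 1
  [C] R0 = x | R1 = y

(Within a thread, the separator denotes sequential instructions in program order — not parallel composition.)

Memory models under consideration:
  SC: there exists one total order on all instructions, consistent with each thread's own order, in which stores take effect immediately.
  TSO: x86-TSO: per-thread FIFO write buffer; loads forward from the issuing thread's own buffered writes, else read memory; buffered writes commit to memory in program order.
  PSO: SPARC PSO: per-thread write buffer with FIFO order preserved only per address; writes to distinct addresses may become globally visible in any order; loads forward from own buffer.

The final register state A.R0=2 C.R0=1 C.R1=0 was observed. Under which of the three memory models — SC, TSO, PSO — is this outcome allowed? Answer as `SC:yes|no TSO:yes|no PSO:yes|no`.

outcome vector order: (A.R0,C.R0,C.R1)
SC: 10 outcomes — {1/0/0; 1/0/2; 1/1/2; 1/2/0; 1/2/2; 2/0/0; 2/0/2; 2/1/2; 2/2/0; 2/2/2}
TSO: 10 outcomes — {1/0/0; 1/0/2; 1/1/2; 1/2/0; 1/2/2; 2/0/0; 2/0/2; 2/1/2; 2/2/0; 2/2/2}
PSO: 12 outcomes — {1/0/0; 1/0/2; 1/1/0; 1/1/2; 1/2/0; 1/2/2; 2/0/0; 2/0/2; 2/1/0; 2/1/2; 2/2/0; 2/2/2}
target 2/1/0 ∈ {PSO}

SC:no TSO:no PSO:yes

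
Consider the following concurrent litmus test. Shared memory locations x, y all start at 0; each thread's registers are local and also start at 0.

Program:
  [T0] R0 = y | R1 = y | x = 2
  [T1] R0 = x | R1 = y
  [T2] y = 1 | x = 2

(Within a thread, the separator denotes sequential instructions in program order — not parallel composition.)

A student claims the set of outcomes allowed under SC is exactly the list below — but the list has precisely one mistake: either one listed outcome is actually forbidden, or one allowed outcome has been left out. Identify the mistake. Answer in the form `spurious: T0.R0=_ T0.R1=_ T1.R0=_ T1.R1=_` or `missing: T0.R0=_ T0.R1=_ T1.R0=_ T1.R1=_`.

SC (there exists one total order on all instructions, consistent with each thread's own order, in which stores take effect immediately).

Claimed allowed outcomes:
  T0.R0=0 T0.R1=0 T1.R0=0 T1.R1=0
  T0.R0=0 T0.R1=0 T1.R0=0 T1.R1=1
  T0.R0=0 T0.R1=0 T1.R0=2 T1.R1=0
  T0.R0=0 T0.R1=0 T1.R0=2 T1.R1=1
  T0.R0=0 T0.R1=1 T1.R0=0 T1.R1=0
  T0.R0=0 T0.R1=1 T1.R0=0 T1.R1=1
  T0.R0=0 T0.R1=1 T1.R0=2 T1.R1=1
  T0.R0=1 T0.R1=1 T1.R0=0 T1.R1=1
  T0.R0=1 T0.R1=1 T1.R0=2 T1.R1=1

outcome vector order: (T0.R0,T0.R1,T1.R0,T1.R1)
[SC] allowed = {0000, 0001, 0020, 0021, 0100, 0101, 0121, 1100, 1101, 1121}
SC∖claimed = {1100}

missing: T0.R0=1 T0.R1=1 T1.R0=0 T1.R1=0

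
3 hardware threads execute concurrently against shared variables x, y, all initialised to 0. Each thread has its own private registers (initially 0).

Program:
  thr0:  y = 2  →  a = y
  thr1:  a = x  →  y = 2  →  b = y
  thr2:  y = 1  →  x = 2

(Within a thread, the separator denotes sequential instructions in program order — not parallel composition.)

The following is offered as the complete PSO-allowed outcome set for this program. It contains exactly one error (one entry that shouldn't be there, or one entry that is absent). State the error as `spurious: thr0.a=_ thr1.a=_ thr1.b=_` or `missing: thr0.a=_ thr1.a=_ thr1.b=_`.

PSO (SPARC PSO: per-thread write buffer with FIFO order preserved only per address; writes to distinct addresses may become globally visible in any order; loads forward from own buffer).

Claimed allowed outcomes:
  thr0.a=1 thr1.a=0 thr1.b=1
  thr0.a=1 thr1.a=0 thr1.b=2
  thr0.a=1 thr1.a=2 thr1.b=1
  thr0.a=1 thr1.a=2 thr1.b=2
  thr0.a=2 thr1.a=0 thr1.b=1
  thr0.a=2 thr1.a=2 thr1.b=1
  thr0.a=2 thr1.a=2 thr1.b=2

missing: thr0.a=2 thr1.a=0 thr1.b=2

outcome vector order: (thr0.a,thr1.a,thr1.b)
PSO (8): 1/0/1 1/0/2 1/2/1 1/2/2 2/0/1 2/0/2 2/2/1 2/2/2
PSO∖claimed = {2/0/2}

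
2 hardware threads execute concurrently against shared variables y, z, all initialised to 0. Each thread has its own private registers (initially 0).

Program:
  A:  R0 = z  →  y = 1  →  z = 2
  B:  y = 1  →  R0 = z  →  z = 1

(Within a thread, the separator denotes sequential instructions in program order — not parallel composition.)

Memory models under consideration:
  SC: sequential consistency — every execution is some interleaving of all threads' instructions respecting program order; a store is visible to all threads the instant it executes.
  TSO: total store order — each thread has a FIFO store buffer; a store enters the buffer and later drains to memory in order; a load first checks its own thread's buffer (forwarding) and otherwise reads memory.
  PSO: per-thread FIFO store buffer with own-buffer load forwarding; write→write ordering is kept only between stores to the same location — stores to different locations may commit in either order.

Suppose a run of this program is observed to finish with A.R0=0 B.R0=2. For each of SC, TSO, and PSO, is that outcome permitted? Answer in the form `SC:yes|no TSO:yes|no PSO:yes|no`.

outcome vector order: (A.R0,B.R0)
under SC → (0,0); (0,2); (1,0)
under TSO → (0,0); (0,2); (1,0)
under PSO → (0,0); (0,2); (1,0)
target (0,2) ∈ {SC,TSO,PSO}

SC:yes TSO:yes PSO:yes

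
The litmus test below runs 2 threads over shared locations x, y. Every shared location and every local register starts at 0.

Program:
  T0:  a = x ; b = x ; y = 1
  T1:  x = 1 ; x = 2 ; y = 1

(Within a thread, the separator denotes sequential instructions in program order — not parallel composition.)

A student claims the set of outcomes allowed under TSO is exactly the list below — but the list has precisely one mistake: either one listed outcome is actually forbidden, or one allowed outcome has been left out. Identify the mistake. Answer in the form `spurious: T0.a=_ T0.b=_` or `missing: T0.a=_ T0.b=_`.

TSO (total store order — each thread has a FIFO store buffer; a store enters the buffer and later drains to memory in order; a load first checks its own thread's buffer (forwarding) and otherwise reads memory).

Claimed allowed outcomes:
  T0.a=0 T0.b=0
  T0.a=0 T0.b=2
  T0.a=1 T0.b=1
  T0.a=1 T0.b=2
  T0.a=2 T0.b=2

missing: T0.a=0 T0.b=1

outcome vector order: (T0.a,T0.b)
TSO: 6 outcomes — {00 01 02 11 12 22}
TSO∖claimed = {01}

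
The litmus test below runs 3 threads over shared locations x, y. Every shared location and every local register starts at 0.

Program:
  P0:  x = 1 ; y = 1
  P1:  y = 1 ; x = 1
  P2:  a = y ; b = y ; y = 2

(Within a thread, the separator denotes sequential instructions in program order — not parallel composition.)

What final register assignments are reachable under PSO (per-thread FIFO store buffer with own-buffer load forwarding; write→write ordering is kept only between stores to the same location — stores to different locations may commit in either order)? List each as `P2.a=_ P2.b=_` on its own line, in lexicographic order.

P2.a=0 P2.b=0
P2.a=0 P2.b=1
P2.a=1 P2.b=1

outcome vector order: (P2.a,P2.b)
|PSO outcomes| = 3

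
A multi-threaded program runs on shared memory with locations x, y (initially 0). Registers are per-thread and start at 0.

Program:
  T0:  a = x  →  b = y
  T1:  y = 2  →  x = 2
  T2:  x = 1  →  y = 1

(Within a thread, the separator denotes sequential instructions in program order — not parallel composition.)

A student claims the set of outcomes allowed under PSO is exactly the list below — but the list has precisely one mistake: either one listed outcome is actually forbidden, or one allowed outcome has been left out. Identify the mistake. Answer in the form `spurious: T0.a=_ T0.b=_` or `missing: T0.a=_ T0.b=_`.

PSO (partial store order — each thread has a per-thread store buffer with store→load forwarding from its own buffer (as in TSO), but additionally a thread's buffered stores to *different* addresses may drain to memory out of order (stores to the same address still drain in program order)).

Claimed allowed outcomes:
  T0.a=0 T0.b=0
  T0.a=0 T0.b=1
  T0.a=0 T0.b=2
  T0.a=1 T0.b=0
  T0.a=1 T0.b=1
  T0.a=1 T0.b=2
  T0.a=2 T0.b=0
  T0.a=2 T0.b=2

missing: T0.a=2 T0.b=1

outcome vector order: (T0.a,T0.b)
PSO: 9 outcomes — {(0,0); (0,1); (0,2); (1,0); (1,1); (1,2); (2,0); (2,1); (2,2)}
PSO∖claimed = {(2,1)}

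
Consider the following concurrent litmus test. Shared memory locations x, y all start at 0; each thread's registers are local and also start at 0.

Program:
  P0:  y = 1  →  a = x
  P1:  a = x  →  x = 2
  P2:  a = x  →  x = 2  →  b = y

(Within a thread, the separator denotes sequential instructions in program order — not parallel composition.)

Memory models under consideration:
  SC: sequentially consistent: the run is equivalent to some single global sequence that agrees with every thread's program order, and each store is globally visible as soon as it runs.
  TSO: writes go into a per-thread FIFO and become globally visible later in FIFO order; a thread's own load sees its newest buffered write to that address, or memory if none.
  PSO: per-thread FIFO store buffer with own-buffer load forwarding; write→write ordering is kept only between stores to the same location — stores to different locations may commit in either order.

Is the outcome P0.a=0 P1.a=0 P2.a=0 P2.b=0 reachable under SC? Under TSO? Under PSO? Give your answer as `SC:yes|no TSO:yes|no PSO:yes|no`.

SC:no TSO:yes PSO:yes

outcome vector order: (P0.a,P1.a,P2.a,P2.b)
SC: 9 outcomes — {(0,0,0,1); (0,0,2,1); (0,2,0,1); (2,0,0,0); (2,0,0,1); (2,0,2,0); (2,0,2,1); (2,2,0,0); (2,2,0,1)}
TSO: 12 outcomes — {(0,0,0,0); (0,0,0,1); (0,0,2,0); (0,0,2,1); (0,2,0,0); (0,2,0,1); (2,0,0,0); (2,0,0,1); (2,0,2,0); (2,0,2,1); (2,2,0,0); (2,2,0,1)}
PSO: 12 outcomes — {(0,0,0,0); (0,0,0,1); (0,0,2,0); (0,0,2,1); (0,2,0,0); (0,2,0,1); (2,0,0,0); (2,0,0,1); (2,0,2,0); (2,0,2,1); (2,2,0,0); (2,2,0,1)}
target (0,0,0,0) ∈ {TSO,PSO}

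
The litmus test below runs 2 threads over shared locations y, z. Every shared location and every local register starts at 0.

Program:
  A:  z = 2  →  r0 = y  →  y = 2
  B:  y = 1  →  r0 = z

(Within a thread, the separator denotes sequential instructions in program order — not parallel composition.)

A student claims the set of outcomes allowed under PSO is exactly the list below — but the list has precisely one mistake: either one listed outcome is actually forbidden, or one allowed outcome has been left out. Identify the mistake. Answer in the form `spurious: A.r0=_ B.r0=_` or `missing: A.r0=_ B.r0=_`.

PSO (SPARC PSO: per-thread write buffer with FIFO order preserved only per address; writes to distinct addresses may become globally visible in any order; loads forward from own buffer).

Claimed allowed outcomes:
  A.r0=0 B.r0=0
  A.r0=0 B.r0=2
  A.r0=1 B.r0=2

missing: A.r0=1 B.r0=0

outcome vector order: (A.r0,B.r0)
under PSO → <0 0>; <0 2>; <1 0>; <1 2>
PSO∖claimed = {<1 0>}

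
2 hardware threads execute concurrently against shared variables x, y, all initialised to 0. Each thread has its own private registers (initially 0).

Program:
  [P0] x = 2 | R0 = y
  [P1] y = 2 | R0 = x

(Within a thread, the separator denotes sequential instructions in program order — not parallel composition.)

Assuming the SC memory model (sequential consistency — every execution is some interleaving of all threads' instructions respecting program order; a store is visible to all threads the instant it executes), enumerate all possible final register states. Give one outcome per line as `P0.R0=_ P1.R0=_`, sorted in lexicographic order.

outcome vector order: (P0.R0,P1.R0)
|SC outcomes| = 3

P0.R0=0 P1.R0=2
P0.R0=2 P1.R0=0
P0.R0=2 P1.R0=2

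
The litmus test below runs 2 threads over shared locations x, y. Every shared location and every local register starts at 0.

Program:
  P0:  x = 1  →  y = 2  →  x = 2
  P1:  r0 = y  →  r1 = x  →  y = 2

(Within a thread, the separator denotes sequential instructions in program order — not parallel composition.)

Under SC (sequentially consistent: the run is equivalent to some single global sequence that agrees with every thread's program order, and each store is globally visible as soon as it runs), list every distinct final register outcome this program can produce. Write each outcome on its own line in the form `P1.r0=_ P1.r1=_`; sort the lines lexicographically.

P1.r0=0 P1.r1=0
P1.r0=0 P1.r1=1
P1.r0=0 P1.r1=2
P1.r0=2 P1.r1=1
P1.r0=2 P1.r1=2

outcome vector order: (P1.r0,P1.r1)
|SC outcomes| = 5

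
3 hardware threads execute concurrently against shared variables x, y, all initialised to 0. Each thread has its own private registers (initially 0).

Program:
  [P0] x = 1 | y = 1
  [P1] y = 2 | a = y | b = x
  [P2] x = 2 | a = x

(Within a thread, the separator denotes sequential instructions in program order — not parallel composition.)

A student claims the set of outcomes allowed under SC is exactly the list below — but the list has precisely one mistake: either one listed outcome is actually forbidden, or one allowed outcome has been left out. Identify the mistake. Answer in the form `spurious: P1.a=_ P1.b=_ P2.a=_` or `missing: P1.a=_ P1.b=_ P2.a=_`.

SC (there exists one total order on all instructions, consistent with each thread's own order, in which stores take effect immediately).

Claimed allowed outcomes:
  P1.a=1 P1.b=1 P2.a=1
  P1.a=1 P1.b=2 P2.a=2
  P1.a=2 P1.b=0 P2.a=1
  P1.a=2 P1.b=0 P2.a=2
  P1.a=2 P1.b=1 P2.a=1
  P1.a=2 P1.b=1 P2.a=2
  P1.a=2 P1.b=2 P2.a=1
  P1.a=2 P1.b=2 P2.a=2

missing: P1.a=1 P1.b=1 P2.a=2

outcome vector order: (P1.a,P1.b,P2.a)
[SC] allowed = {(1,1,1), (1,1,2), (1,2,2), (2,0,1), (2,0,2), (2,1,1), (2,1,2), (2,2,1), (2,2,2)}
SC∖claimed = {(1,1,2)}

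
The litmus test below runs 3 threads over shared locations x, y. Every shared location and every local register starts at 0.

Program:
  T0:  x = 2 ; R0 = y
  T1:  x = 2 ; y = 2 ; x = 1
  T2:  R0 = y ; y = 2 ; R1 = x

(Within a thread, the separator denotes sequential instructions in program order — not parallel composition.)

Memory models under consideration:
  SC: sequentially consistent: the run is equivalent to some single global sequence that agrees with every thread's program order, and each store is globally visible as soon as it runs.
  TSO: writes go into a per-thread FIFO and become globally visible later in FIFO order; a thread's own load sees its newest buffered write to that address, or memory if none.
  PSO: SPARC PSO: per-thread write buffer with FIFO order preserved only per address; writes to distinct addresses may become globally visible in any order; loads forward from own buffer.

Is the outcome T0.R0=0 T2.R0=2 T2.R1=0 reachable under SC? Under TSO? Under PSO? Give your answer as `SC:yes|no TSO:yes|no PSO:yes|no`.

SC:no TSO:no PSO:yes

outcome vector order: (T0.R0,T2.R0,T2.R1)
under SC → <0 0 1>; <0 0 2>; <0 2 1>; <0 2 2>; <2 0 0>; <2 0 1>; <2 0 2>; <2 2 1>; <2 2 2>
under TSO → <0 0 0>; <0 0 1>; <0 0 2>; <0 2 1>; <0 2 2>; <2 0 0>; <2 0 1>; <2 0 2>; <2 2 1>; <2 2 2>
under PSO → <0 0 0>; <0 0 1>; <0 0 2>; <0 2 0>; <0 2 1>; <0 2 2>; <2 0 0>; <2 0 1>; <2 0 2>; <2 2 0>; <2 2 1>; <2 2 2>
target <0 2 0> ∈ {PSO}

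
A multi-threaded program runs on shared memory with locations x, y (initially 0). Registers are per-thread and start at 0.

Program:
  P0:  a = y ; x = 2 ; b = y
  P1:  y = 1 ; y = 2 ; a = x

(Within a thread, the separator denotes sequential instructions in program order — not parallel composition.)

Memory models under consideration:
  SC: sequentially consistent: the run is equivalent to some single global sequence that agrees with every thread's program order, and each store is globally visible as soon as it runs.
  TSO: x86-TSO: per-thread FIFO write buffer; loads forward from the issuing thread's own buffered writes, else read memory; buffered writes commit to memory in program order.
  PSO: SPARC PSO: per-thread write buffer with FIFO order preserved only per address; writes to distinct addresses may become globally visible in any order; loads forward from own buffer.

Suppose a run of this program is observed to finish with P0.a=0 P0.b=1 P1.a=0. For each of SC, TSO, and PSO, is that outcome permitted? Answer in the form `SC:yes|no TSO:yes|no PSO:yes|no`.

outcome vector order: (P0.a,P0.b,P1.a)
[SC] allowed = {0/0/2 0/1/2 0/2/0 0/2/2 1/1/2 1/2/0 1/2/2 2/2/0 2/2/2}
[TSO] allowed = {0/0/0 0/0/2 0/1/0 0/1/2 0/2/0 0/2/2 1/1/0 1/1/2 1/2/0 1/2/2 2/2/0 2/2/2}
[PSO] allowed = {0/0/0 0/0/2 0/1/0 0/1/2 0/2/0 0/2/2 1/1/0 1/1/2 1/2/0 1/2/2 2/2/0 2/2/2}
target 0/1/0 ∈ {TSO,PSO}

SC:no TSO:yes PSO:yes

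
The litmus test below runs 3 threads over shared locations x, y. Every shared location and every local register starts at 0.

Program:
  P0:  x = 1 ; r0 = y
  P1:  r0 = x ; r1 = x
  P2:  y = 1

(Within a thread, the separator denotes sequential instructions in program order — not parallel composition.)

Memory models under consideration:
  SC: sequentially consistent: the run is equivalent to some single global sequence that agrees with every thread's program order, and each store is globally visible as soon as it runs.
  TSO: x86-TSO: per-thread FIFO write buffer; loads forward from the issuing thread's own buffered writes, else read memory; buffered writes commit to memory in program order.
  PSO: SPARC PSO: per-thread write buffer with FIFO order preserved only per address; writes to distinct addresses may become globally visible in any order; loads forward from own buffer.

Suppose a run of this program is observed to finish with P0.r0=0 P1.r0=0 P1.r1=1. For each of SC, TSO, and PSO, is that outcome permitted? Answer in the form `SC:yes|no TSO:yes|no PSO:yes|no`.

outcome vector order: (P0.r0,P1.r0,P1.r1)
SC: 6 outcomes — {0/0/0 0/0/1 0/1/1 1/0/0 1/0/1 1/1/1}
TSO: 6 outcomes — {0/0/0 0/0/1 0/1/1 1/0/0 1/0/1 1/1/1}
PSO: 6 outcomes — {0/0/0 0/0/1 0/1/1 1/0/0 1/0/1 1/1/1}
target 0/0/1 ∈ {SC,TSO,PSO}

SC:yes TSO:yes PSO:yes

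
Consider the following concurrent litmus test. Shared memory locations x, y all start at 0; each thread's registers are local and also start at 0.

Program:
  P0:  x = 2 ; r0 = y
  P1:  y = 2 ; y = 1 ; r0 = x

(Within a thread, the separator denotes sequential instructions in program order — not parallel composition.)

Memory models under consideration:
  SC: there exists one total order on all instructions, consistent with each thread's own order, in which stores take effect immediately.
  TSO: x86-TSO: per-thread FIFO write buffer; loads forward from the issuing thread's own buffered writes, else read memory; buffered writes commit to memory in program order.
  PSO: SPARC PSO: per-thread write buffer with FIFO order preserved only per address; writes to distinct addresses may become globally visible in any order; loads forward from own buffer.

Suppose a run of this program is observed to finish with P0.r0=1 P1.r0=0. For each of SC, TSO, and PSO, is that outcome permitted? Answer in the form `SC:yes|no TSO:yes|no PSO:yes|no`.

SC:yes TSO:yes PSO:yes

outcome vector order: (P0.r0,P1.r0)
under SC → 02, 10, 12, 22
under TSO → 00, 02, 10, 12, 20, 22
under PSO → 00, 02, 10, 12, 20, 22
target 10 ∈ {SC,TSO,PSO}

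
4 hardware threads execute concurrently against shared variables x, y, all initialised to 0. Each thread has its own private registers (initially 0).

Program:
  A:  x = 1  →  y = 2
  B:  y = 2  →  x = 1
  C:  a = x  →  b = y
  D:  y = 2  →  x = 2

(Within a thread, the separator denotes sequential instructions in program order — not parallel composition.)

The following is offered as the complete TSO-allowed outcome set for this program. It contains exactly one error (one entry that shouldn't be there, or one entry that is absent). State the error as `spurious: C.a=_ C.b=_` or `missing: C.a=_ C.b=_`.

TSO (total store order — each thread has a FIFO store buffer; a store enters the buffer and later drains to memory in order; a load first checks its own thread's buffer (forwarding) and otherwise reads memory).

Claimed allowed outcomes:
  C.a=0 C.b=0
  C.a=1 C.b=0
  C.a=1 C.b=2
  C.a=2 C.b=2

missing: C.a=0 C.b=2

outcome vector order: (C.a,C.b)
TSO: 5 outcomes — {(0,0); (0,2); (1,0); (1,2); (2,2)}
TSO∖claimed = {(0,2)}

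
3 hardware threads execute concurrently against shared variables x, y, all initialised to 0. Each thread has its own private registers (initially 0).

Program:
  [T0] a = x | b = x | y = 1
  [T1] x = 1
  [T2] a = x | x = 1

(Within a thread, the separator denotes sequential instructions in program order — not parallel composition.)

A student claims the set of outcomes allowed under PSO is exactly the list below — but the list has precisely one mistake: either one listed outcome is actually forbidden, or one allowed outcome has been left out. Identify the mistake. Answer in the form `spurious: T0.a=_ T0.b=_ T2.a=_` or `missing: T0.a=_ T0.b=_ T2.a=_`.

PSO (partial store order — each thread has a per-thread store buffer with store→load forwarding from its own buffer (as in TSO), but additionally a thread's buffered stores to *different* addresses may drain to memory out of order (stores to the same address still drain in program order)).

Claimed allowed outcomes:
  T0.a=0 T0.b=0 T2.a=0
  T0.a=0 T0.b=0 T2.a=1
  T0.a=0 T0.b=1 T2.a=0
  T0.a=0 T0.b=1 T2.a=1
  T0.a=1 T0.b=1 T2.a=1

missing: T0.a=1 T0.b=1 T2.a=0

outcome vector order: (T0.a,T0.b,T2.a)
PSO (6): <0 0 0>; <0 0 1>; <0 1 0>; <0 1 1>; <1 1 0>; <1 1 1>
PSO∖claimed = {<1 1 0>}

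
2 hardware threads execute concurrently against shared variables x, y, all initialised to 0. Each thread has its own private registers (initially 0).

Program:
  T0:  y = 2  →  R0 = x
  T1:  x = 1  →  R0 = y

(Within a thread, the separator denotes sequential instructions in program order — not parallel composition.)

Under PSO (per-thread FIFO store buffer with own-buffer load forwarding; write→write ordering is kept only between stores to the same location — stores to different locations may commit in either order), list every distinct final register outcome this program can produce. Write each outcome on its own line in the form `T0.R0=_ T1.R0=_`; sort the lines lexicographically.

outcome vector order: (T0.R0,T1.R0)
|PSO outcomes| = 4

T0.R0=0 T1.R0=0
T0.R0=0 T1.R0=2
T0.R0=1 T1.R0=0
T0.R0=1 T1.R0=2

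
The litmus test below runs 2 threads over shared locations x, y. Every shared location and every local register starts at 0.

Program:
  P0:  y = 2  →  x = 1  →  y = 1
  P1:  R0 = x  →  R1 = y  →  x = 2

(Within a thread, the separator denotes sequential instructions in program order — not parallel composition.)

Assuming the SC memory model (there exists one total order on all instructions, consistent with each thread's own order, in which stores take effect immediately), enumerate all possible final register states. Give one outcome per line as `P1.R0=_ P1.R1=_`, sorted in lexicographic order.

P1.R0=0 P1.R1=0
P1.R0=0 P1.R1=1
P1.R0=0 P1.R1=2
P1.R0=1 P1.R1=1
P1.R0=1 P1.R1=2

outcome vector order: (P1.R0,P1.R1)
|SC outcomes| = 5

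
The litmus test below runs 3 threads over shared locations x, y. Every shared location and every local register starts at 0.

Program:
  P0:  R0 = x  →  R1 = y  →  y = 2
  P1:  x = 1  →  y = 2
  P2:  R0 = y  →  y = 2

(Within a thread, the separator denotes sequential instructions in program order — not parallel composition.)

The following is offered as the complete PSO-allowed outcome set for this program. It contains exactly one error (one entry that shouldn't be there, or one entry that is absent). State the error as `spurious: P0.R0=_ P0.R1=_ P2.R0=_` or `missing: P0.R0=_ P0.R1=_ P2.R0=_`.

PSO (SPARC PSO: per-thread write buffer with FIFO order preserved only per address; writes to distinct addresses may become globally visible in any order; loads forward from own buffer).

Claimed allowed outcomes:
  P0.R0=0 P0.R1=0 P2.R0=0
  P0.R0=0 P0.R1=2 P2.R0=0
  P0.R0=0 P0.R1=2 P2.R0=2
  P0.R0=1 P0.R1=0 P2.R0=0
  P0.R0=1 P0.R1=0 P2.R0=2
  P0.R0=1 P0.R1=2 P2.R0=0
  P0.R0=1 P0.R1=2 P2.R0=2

missing: P0.R0=0 P0.R1=0 P2.R0=2

outcome vector order: (P0.R0,P0.R1,P2.R0)
[PSO] allowed = {000; 002; 020; 022; 100; 102; 120; 122}
PSO∖claimed = {002}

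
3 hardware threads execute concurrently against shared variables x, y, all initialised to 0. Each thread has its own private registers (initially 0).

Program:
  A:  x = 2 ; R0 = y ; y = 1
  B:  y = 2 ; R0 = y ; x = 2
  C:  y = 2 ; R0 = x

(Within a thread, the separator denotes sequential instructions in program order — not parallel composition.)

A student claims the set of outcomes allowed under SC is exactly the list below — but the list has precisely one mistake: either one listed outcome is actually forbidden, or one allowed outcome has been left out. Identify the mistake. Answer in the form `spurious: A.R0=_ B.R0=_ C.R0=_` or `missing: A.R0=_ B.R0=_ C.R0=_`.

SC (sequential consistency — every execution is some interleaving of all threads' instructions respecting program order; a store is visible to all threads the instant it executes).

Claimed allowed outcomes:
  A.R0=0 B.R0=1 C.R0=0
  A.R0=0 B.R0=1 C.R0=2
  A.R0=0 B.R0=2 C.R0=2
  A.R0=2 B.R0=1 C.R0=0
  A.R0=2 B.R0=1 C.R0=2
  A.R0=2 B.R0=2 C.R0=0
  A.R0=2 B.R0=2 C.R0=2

spurious: A.R0=0 B.R0=1 C.R0=0

outcome vector order: (A.R0,B.R0,C.R0)
[SC] allowed = {0/1/2; 0/2/2; 2/1/0; 2/1/2; 2/2/0; 2/2/2}
claimed∖SC = {0/1/0}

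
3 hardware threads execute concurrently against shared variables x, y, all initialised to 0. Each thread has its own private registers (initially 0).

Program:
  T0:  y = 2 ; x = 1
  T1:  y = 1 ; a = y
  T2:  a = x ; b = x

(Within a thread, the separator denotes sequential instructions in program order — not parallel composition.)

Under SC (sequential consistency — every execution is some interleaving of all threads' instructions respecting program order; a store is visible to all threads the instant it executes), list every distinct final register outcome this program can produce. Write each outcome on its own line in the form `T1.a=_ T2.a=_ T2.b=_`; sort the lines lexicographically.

T1.a=1 T2.a=0 T2.b=0
T1.a=1 T2.a=0 T2.b=1
T1.a=1 T2.a=1 T2.b=1
T1.a=2 T2.a=0 T2.b=0
T1.a=2 T2.a=0 T2.b=1
T1.a=2 T2.a=1 T2.b=1

outcome vector order: (T1.a,T2.a,T2.b)
|SC outcomes| = 6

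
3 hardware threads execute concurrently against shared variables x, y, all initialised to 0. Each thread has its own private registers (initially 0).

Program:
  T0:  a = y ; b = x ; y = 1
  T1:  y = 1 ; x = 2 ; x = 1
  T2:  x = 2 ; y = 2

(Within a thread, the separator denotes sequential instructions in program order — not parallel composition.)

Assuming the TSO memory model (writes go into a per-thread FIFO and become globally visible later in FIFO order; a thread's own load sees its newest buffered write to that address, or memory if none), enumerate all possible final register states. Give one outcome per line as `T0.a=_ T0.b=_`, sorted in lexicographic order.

T0.a=0 T0.b=0
T0.a=0 T0.b=1
T0.a=0 T0.b=2
T0.a=1 T0.b=0
T0.a=1 T0.b=1
T0.a=1 T0.b=2
T0.a=2 T0.b=1
T0.a=2 T0.b=2

outcome vector order: (T0.a,T0.b)
|TSO outcomes| = 8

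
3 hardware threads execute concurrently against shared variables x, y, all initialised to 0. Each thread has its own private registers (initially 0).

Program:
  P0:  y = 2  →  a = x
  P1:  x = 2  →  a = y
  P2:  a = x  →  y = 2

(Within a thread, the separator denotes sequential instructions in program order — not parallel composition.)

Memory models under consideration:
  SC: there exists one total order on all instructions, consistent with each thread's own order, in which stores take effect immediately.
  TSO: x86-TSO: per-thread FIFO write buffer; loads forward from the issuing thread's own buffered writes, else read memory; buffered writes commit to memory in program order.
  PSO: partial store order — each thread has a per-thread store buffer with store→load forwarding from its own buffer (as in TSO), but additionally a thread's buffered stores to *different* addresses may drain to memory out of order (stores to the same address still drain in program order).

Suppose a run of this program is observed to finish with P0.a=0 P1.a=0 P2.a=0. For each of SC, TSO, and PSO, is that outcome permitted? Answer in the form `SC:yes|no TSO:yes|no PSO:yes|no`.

outcome vector order: (P0.a,P1.a,P2.a)
SC (6): <0 2 0>, <0 2 2>, <2 0 0>, <2 0 2>, <2 2 0>, <2 2 2>
TSO (8): <0 0 0>, <0 0 2>, <0 2 0>, <0 2 2>, <2 0 0>, <2 0 2>, <2 2 0>, <2 2 2>
PSO (8): <0 0 0>, <0 0 2>, <0 2 0>, <0 2 2>, <2 0 0>, <2 0 2>, <2 2 0>, <2 2 2>
target <0 0 0> ∈ {TSO,PSO}

SC:no TSO:yes PSO:yes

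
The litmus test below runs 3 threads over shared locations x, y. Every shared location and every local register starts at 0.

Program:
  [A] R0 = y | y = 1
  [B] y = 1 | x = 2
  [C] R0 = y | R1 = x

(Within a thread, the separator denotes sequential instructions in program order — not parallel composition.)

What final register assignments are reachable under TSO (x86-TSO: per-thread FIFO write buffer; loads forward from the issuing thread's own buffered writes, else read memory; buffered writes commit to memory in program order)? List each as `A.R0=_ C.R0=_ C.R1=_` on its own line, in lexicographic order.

A.R0=0 C.R0=0 C.R1=0
A.R0=0 C.R0=0 C.R1=2
A.R0=0 C.R0=1 C.R1=0
A.R0=0 C.R0=1 C.R1=2
A.R0=1 C.R0=0 C.R1=0
A.R0=1 C.R0=0 C.R1=2
A.R0=1 C.R0=1 C.R1=0
A.R0=1 C.R0=1 C.R1=2

outcome vector order: (A.R0,C.R0,C.R1)
|TSO outcomes| = 8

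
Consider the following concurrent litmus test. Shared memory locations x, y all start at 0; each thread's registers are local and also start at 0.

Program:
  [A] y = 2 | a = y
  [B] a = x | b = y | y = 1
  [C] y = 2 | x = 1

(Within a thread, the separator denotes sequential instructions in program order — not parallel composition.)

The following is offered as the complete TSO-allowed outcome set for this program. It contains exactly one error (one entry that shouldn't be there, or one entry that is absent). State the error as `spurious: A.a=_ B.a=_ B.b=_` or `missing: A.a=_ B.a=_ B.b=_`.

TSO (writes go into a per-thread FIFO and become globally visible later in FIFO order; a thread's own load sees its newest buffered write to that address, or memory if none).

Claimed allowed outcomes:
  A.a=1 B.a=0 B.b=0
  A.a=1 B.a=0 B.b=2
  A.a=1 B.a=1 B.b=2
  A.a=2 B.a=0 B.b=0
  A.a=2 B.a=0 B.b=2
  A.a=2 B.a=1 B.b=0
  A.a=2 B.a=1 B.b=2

outcome vector order: (A.a,B.a,B.b)
under TSO → 1/0/0; 1/0/2; 1/1/2; 2/0/0; 2/0/2; 2/1/2
claimed∖TSO = {2/1/0}

spurious: A.a=2 B.a=1 B.b=0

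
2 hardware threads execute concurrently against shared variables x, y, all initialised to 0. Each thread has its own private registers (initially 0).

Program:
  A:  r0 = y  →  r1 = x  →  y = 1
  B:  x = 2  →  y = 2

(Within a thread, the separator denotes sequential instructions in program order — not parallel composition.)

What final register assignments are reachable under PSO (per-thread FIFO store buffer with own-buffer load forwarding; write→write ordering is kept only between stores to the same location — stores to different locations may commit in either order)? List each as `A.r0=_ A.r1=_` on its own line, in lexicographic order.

outcome vector order: (A.r0,A.r1)
|PSO outcomes| = 4

A.r0=0 A.r1=0
A.r0=0 A.r1=2
A.r0=2 A.r1=0
A.r0=2 A.r1=2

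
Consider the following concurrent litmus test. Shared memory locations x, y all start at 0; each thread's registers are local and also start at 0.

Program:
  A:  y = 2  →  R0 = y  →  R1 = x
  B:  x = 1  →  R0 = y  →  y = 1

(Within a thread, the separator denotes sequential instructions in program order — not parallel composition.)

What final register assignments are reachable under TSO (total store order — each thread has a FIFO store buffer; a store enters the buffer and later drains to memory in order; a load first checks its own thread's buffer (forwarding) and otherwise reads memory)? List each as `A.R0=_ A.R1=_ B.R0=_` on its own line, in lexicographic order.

A.R0=1 A.R1=1 B.R0=0
A.R0=1 A.R1=1 B.R0=2
A.R0=2 A.R1=0 B.R0=0
A.R0=2 A.R1=0 B.R0=2
A.R0=2 A.R1=1 B.R0=0
A.R0=2 A.R1=1 B.R0=2

outcome vector order: (A.R0,A.R1,B.R0)
|TSO outcomes| = 6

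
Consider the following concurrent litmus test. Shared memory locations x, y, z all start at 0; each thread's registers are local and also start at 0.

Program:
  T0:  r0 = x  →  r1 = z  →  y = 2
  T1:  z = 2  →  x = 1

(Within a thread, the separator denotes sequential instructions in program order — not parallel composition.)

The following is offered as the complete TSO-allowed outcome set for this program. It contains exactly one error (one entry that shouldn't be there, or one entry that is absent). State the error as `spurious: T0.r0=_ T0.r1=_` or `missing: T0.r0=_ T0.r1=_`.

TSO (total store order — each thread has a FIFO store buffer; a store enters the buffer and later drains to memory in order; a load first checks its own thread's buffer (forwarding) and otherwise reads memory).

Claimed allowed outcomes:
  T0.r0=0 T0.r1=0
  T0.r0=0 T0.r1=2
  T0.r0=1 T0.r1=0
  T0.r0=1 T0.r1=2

outcome vector order: (T0.r0,T0.r1)
[TSO] allowed = {0/0; 0/2; 1/2}
claimed∖TSO = {1/0}

spurious: T0.r0=1 T0.r1=0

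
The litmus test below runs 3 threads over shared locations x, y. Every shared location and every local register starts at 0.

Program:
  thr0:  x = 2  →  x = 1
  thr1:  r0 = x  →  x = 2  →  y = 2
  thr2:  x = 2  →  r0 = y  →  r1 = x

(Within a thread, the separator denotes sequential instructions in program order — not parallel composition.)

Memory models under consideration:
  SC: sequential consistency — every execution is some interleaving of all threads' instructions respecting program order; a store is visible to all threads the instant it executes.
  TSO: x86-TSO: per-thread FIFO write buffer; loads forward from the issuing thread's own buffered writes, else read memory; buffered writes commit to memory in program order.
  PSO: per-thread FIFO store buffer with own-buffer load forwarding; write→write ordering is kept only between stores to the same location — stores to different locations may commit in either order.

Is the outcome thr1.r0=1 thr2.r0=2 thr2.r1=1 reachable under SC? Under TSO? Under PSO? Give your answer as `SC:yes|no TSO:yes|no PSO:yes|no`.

SC:no TSO:no PSO:yes

outcome vector order: (thr1.r0,thr2.r0,thr2.r1)
[SC] allowed = {001; 002; 021; 022; 101; 102; 122; 201; 202; 221; 222}
[TSO] allowed = {001; 002; 021; 022; 101; 102; 122; 201; 202; 221; 222}
[PSO] allowed = {001; 002; 021; 022; 101; 102; 121; 122; 201; 202; 221; 222}
target 121 ∈ {PSO}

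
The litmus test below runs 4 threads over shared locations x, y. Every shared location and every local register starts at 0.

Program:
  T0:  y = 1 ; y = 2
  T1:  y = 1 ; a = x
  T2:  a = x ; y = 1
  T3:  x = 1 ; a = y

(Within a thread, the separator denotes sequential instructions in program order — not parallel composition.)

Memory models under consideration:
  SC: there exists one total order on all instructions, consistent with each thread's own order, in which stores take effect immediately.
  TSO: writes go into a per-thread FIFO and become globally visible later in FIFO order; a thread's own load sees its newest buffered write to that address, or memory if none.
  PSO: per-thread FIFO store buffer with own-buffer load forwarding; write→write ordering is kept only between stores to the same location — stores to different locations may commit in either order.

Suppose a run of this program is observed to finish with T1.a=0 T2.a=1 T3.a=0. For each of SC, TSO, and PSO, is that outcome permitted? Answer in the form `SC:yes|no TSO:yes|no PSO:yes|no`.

SC:no TSO:yes PSO:yes

outcome vector order: (T1.a,T2.a,T3.a)
under SC → 0/0/1; 0/0/2; 0/1/1; 0/1/2; 1/0/0; 1/0/1; 1/0/2; 1/1/0; 1/1/1; 1/1/2
under TSO → 0/0/0; 0/0/1; 0/0/2; 0/1/0; 0/1/1; 0/1/2; 1/0/0; 1/0/1; 1/0/2; 1/1/0; 1/1/1; 1/1/2
under PSO → 0/0/0; 0/0/1; 0/0/2; 0/1/0; 0/1/1; 0/1/2; 1/0/0; 1/0/1; 1/0/2; 1/1/0; 1/1/1; 1/1/2
target 0/1/0 ∈ {TSO,PSO}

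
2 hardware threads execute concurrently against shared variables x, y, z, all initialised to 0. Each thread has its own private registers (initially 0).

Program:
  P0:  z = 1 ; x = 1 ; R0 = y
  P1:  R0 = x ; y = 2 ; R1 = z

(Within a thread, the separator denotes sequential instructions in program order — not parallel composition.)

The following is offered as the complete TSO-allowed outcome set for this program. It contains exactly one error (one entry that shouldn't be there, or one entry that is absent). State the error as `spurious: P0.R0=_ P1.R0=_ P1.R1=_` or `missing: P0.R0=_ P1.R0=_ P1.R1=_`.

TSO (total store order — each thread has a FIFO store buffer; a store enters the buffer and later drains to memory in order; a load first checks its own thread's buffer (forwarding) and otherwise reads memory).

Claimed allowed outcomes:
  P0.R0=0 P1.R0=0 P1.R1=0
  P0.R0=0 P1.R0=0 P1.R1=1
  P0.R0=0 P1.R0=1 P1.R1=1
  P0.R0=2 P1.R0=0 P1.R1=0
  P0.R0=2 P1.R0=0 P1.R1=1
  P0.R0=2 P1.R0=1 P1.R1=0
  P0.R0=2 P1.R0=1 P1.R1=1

outcome vector order: (P0.R0,P1.R0,P1.R1)
[TSO] allowed = {000, 001, 011, 200, 201, 211}
claimed∖TSO = {210}

spurious: P0.R0=2 P1.R0=1 P1.R1=0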